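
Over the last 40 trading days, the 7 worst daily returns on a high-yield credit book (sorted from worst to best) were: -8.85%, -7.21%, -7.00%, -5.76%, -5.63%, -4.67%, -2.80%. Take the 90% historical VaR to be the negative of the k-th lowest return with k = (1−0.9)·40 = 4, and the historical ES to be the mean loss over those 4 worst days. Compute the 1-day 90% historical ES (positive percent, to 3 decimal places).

7.205%

The 4 worst returns sum to -28.82%.
ES = −(-28.82%) / 4 = 7.205%.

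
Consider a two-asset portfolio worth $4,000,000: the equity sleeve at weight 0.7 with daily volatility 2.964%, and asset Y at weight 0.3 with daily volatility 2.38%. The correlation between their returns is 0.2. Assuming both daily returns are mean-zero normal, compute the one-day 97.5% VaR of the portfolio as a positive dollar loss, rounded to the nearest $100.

$182,300

σ_p² = 0.7²·2.964² + 0.3²·2.38² + 2·0.2·0.7·0.3·2.964·2.38 = 5.4072 (%²).
σ_p = √5.4072 = 2.325%.
At 97.5%, z = 1.960.
VaR = 1.960 × 2.325% = 4.557%; on $4,000,000 that is $182,280.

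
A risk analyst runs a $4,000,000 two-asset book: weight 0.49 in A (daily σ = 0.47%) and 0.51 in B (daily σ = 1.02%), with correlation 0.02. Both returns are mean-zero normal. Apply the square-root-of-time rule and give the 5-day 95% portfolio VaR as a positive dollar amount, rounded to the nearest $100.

$84,300

σ_p = √(0.49²·0.47² + 0.51²·1.02² + 2·0.02·0.49·0.51·0.47·1.02) = 0.573%.
σ_{5d} = 0.573% × √5 = 1.281%.
z(95%) = 1.645.
VaR = 1.645 × 1.281% = 2.107%; on $4,000,000 that is $84,280.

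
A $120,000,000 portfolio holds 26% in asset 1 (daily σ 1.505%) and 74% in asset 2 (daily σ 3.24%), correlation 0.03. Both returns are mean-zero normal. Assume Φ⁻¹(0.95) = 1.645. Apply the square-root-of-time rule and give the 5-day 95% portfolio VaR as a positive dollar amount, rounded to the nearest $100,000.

σ_p = √(0.26²·1.505² + 0.74²·3.24² + 2·0.03·0.26·0.74·1.505·3.24) = 2.441%.
σ_{5d} = 2.441% × √5 = 5.458%.
VaR = 1.645 × 5.458% = 8.978%; on $120,000,000 that is $10,773,600.

$10,800,000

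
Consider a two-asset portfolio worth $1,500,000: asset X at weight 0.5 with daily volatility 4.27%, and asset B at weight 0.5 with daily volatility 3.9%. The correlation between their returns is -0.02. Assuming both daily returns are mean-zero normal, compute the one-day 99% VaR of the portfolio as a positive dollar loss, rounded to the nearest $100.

σ_p² = 0.5²·4.27² + 0.5²·3.9² + 2·-0.02·0.5·0.5·4.27·3.9 = 8.1942 (%²).
σ_p = √8.1942 = 2.863%.
At 99%, z = 2.326.
VaR = 2.326 × 2.863% = 6.659%; on $1,500,000 that is $99,885.

$99,900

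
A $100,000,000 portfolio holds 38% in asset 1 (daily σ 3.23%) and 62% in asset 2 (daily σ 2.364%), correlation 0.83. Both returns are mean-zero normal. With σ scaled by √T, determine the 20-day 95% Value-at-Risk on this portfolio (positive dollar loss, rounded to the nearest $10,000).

σ_p = √(0.38²·3.23² + 0.62²·2.364² + 2·0.83·0.38·0.62·3.23·2.364) = 2.577%.
σ_{20d} = 2.577% × √20 = 11.525%.
z(95%) = 1.645.
VaR = 1.645 × 11.525% = 18.959%; on $100,000,000 that is $18,959,000.

$18,960,000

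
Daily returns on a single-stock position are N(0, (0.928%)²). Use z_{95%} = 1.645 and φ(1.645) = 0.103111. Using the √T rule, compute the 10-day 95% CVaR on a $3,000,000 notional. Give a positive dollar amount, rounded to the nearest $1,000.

σ_{10d} = 0.928% × √10 = 2.935%.
ES multiplier = φ(z)/(1−α) = 0.103111/0.05 = 2.062.
ES = 2.935% × 2.062 = 6.052%; on $3,000,000: $181,560.

$182,000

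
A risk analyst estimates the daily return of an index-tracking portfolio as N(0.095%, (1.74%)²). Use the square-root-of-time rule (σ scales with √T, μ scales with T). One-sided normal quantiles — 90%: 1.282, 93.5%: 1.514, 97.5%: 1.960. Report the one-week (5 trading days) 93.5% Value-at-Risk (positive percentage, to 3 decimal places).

5.416%

σ_{5d} = 1.74% × √5 = 3.891%; μ_{5d} = 5 × 0.095% = 0.475%.
VaR = −(0.475%) + 1.514 × 3.891% = 5.416%.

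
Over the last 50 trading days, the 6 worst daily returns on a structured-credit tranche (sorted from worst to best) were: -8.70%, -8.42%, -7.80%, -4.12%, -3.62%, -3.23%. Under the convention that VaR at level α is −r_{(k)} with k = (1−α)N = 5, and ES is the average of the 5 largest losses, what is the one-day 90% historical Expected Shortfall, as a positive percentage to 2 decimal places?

6.53%

The 5 worst returns sum to -32.66%.
ES = −(-32.66%) / 5 = 6.532% ≈ 6.53%.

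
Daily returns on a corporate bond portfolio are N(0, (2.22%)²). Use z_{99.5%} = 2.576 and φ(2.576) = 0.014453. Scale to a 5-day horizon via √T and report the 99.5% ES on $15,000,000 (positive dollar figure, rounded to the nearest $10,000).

$2,150,000

σ_{5d} = 2.22% × √5 = 4.964%.
ES multiplier = φ(z)/(1−α) = 0.014453/0.005 = 2.891.
ES = 4.964% × 2.891 = 14.351%; on $15,000,000: $2,152,650.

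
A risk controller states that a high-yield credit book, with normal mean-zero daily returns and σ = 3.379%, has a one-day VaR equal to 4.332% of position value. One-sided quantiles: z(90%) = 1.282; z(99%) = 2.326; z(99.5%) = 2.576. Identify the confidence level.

Implied z = VaR/σ = 4.332 / 3.379 = 1.282.
This matches z(90%) = 1.282.

90%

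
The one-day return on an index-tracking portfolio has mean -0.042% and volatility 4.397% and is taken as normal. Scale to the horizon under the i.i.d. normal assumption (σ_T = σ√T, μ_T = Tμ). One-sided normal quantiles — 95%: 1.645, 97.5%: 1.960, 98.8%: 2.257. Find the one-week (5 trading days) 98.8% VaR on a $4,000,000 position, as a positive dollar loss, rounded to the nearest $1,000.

σ_{5d} = 4.397% × √5 = 9.832%; μ_{5d} = 5 × -0.042% = -0.210%.
VaR = −(-0.210%) + 2.257 × 9.832% = 22.401%.
On $4,000,000: 0.22401 × $4,000,000 = $896,040.

$896,000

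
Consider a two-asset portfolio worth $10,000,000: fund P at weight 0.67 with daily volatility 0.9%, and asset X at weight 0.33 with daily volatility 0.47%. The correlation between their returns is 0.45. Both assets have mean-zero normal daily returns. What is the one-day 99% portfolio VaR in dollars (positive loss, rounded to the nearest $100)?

σ_p² = 0.67²·0.9² + 0.33²·0.47² + 2·0.45·0.67·0.33·0.9·0.47 = 0.4718 (%²).
σ_p = √0.4718 = 0.687%.
At 99%, z = 2.326.
VaR = 2.326 × 0.687% = 1.598%; on $10,000,000 that is $159,800.

$159,800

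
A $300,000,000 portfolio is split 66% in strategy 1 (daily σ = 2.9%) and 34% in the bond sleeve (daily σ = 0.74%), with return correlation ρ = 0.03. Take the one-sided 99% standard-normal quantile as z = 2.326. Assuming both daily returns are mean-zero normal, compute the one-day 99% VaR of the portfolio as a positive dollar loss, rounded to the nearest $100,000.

σ_p² = 0.66²·2.9² + 0.34²·0.74² + 2·0.03·0.66·0.34·2.9·0.74 = 3.7556 (%²).
σ_p = √3.7556 = 1.938%.
VaR = 2.326 × 1.938% = 4.508%; on $300,000,000 that is $13,524,000.

$13,500,000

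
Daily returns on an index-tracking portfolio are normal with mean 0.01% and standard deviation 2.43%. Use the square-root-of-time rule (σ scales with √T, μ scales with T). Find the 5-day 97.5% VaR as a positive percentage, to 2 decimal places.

At 97.5%, z = 1.960.
σ_{5d} = 2.43% × √5 = 5.434%; μ_{5d} = 5 × 0.01% = 0.050%.
VaR = −(0.050%) + 1.960 × 5.434% = 10.601%.

10.60%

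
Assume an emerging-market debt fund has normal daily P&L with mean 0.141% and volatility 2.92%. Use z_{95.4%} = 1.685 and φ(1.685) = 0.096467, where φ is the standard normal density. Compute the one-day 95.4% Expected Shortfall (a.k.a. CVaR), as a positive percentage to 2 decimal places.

Tail multiplier: φ(z)/(1−α) = 0.096467 / 0.046 = 2.097.
ES = −(0.141%) + 2.92% × 2.097 = 5.982%.

5.98%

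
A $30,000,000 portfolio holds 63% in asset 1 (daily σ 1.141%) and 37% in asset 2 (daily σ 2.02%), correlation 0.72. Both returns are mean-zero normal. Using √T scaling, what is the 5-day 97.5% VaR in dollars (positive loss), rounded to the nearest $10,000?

$1,790,000

σ_p = √(0.63²·1.141² + 0.37²·2.02² + 2·0.72·0.63·0.37·1.141·2.02) = 1.360%.
σ_{5d} = 1.360% × √5 = 3.041%.
z(97.5%) = 1.960.
VaR = 1.960 × 3.041% = 5.960%; on $30,000,000 that is $1,788,000.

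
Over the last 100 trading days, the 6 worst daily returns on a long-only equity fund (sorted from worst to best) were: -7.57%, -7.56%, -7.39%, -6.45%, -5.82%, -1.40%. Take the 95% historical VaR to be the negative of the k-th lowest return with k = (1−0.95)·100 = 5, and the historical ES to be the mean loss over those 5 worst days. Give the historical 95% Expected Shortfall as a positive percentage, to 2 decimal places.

6.96%

The 5 worst returns sum to -34.79%.
ES = −(-34.79%) / 5 = 6.958% ≈ 6.96%.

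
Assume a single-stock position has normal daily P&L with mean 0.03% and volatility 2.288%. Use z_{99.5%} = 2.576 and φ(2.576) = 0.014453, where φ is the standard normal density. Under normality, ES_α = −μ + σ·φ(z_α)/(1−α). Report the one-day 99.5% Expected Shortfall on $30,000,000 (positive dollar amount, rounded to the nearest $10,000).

Tail multiplier: φ(z)/(1−α) = 0.014453 / 0.005 = 2.891.
ES = −(0.03%) + 2.288% × 2.891 = 6.585%.
On $30,000,000: 0.06585 × $30,000,000 = $1,975,500.

$1,980,000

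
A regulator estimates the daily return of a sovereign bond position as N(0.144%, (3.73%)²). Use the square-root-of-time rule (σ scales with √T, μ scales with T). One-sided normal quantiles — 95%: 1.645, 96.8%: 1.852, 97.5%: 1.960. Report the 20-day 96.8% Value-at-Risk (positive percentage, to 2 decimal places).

σ_{20d} = 3.73% × √20 = 16.681%; μ_{20d} = 20 × 0.144% = 2.880%.
VaR = −(2.880%) + 1.852 × 16.681% = 28.013%.

28.01%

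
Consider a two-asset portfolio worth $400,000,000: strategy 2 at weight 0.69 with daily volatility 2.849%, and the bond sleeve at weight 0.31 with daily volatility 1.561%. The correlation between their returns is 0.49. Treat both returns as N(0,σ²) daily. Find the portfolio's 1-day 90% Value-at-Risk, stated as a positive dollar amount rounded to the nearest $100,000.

σ_p² = 0.69²·2.849² + 0.31²·1.561² + 2·0.49·0.69·0.31·2.849·1.561 = 5.0308 (%²).
σ_p = √5.0308 = 2.243%.
At 90%, z = 1.282.
VaR = 1.282 × 2.243% = 2.876%; on $400,000,000 that is $11,504,000.

$11,500,000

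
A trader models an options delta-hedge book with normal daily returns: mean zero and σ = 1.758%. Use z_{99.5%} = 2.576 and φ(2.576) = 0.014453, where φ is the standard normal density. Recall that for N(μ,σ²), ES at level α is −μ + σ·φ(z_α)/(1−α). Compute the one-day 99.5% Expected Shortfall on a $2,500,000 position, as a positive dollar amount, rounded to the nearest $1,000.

Tail multiplier: φ(z)/(1−α) = 0.014453 / 0.005 = 2.891.
ES = 1.758% × 2.891 = 5.082%.
On $2,500,000: 0.05082 × $2,500,000 = $127,050.

$127,000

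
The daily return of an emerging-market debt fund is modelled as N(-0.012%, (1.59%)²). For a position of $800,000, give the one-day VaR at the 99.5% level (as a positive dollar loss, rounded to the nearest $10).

$32,860

At 99.5% one-sided, z = 2.576.
VaR = −μ + z·σ = −(-0.012%) + 2.576 × 1.59% = 4.108%.
On $800,000: 0.04108 × $800,000 = $32,864.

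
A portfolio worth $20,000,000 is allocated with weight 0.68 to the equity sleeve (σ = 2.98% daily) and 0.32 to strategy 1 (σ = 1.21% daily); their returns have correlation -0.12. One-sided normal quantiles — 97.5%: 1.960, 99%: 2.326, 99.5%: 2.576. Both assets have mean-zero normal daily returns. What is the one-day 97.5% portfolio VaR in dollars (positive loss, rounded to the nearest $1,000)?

σ_p² = 0.68²·2.98² + 0.32²·1.21² + 2·-0.12·0.68·0.32·2.98·1.21 = 4.0679 (%²).
σ_p = √4.0679 = 2.017%.
VaR = 1.960 × 2.017% = 3.953%; on $20,000,000 that is $790,600.

$791,000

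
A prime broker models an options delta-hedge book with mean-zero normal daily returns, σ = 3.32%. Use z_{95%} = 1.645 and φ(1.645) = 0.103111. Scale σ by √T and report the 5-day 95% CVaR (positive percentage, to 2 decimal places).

σ_{5d} = 3.32% × √5 = 7.424%.
ES multiplier = φ(z)/(1−α) = 0.103111/0.05 = 2.062.
ES = 7.424% × 2.062 = 15.308%.

15.31%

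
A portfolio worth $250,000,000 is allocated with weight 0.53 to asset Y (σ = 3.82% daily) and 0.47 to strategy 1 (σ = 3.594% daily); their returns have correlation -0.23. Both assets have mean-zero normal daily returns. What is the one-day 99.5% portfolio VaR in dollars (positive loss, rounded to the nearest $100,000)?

$14,900,000

σ_p² = 0.53²·3.82² + 0.47²·3.594² + 2·-0.23·0.53·0.47·3.82·3.594 = 5.3792 (%²).
σ_p = √5.3792 = 2.319%.
At 99.5%, z = 2.576.
VaR = 2.576 × 2.319% = 5.974%; on $250,000,000 that is $14,935,000.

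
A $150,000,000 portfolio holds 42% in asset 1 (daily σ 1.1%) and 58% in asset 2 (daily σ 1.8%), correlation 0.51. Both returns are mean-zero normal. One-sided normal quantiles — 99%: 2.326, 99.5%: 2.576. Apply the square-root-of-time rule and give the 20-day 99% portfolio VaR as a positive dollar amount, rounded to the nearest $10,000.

σ_p = √(0.42²·1.1² + 0.58²·1.8² + 2·0.51·0.42·0.58·1.1·1.8) = 1.340%.
σ_{20d} = 1.340% × √20 = 5.993%.
VaR = 2.326 × 5.993% = 13.940%; on $150,000,000 that is $20,910,000.

$20,910,000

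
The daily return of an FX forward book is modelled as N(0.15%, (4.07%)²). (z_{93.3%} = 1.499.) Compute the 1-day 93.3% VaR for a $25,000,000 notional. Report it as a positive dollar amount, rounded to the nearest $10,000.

VaR = −μ + z·σ = −(0.15%) + 1.499 × 4.07% = 5.951%.
On $25,000,000: 0.05951 × $25,000,000 = $1,487,750.

$1,490,000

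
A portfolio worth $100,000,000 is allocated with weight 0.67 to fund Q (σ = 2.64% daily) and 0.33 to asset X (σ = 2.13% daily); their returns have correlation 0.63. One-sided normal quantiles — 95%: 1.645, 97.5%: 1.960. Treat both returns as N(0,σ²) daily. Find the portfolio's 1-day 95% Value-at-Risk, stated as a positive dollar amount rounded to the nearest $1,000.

σ_p² = 0.67²·2.64² + 0.33²·2.13² + 2·0.63·0.67·0.33·2.64·2.13 = 5.1893 (%²).
σ_p = √5.1893 = 2.278%.
VaR = 1.645 × 2.278% = 3.747%; on $100,000,000 that is $3,747,000.

$3,747,000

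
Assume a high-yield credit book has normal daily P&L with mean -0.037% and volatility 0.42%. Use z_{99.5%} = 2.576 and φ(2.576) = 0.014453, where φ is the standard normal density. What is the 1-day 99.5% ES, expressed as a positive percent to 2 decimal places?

Tail multiplier: φ(z)/(1−α) = 0.014453 / 0.005 = 2.891.
ES = −(-0.037%) + 0.42% × 2.891 = 1.251%.

1.25%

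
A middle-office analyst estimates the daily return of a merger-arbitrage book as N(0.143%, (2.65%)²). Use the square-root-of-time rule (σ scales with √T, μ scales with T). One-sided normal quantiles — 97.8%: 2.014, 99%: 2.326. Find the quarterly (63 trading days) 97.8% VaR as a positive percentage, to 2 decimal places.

σ_{63d} = 2.65% × √63 = 21.034%; μ_{63d} = 63 × 0.143% = 9.009%.
VaR = −(9.009%) + 2.014 × 21.034% = 33.353%.

33.35%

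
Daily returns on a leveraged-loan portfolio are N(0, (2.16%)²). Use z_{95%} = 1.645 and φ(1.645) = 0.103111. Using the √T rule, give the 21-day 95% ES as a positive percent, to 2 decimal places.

20.41%

σ_{21d} = 2.16% × √21 = 9.898%.
ES multiplier = φ(z)/(1−α) = 0.103111/0.05 = 2.062.
ES = 9.898% × 2.062 = 20.410%.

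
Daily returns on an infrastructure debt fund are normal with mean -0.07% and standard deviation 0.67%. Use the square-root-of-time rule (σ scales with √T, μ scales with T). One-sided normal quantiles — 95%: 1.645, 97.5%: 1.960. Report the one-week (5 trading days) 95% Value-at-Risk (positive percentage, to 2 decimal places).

2.81%

σ_{5d} = 0.67% × √5 = 1.498%; μ_{5d} = 5 × -0.07% = -0.350%.
VaR = −(-0.350%) + 1.645 × 1.498% = 2.814%.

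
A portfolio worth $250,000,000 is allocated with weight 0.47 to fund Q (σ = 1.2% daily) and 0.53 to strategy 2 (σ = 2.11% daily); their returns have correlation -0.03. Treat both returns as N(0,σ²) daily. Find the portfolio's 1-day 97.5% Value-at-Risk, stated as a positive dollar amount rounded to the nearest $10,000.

σ_p² = 0.47²·1.2² + 0.53²·2.11² + 2·-0.03·0.47·0.53·1.2·2.11 = 1.5308 (%²).
σ_p = √1.5308 = 1.237%.
At 97.5%, z = 1.960.
VaR = 1.960 × 1.237% = 2.425%; on $250,000,000 that is $6,062,500.

$6,060,000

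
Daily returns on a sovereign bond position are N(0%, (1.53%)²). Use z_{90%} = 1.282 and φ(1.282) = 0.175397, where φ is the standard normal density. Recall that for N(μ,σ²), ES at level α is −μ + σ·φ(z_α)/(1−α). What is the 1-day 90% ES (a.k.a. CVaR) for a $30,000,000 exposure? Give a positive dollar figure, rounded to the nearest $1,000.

Tail multiplier: φ(z)/(1−α) = 0.175397 / 0.1 = 1.754.
ES = 1.53% × 1.754 = 2.684%.
On $30,000,000: 0.02684 × $30,000,000 = $805,200.

$805,000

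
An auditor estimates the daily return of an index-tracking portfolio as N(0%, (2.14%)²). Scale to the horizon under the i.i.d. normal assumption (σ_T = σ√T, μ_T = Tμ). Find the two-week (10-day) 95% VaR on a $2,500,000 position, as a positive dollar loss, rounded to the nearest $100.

$278,300

At 95%, z = 1.645.
σ_{10d} = 2.14% × √10 = 6.767%.
VaR = 1.645 × 6.767% = 11.132%.
On $2,500,000: 0.11132 × $2,500,000 = $278,300.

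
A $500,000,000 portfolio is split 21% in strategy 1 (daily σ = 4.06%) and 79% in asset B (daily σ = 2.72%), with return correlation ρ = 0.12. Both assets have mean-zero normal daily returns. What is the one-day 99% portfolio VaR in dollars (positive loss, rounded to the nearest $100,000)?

$28,000,000

σ_p² = 0.21²·4.06² + 0.79²·2.72² + 2·0.12·0.21·0.79·4.06·2.72 = 5.7840 (%²).
σ_p = √5.7840 = 2.405%.
At 99%, z = 2.326.
VaR = 2.326 × 2.405% = 5.594%; on $500,000,000 that is $27,970,000.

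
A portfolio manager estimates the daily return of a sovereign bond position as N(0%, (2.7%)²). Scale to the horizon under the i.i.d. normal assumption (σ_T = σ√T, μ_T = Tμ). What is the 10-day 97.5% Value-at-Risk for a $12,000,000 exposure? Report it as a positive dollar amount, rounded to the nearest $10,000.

$2,010,000

At 97.5%, z = 1.960.
σ_{10d} = 2.7% × √10 = 8.538%.
VaR = 1.960 × 8.538% = 16.734%.
On $12,000,000: 0.16734 × $12,000,000 = $2,008,080.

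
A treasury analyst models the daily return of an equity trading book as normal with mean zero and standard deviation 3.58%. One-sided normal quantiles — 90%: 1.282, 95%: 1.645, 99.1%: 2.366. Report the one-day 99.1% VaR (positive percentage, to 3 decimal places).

VaR = z·σ = 2.366 × 3.58% = 8.470%.

8.470%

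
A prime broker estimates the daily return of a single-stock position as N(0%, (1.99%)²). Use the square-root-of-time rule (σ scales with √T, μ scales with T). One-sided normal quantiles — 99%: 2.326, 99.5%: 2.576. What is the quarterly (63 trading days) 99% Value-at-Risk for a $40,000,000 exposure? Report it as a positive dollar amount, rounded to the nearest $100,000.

$14,700,000

σ_{63d} = 1.99% × √63 = 15.795%.
VaR = 2.326 × 15.795% = 36.739%.
On $40,000,000: 0.36739 × $40,000,000 = $14,695,600.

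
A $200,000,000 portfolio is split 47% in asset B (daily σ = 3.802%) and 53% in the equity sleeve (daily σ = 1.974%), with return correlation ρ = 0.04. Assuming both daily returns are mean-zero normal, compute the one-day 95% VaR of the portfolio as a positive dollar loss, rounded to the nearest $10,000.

$6,930,000

σ_p² = 0.47²·3.802² + 0.53²·1.974² + 2·0.04·0.47·0.53·3.802·1.974 = 4.4373 (%²).
σ_p = √4.4373 = 2.106%.
At 95%, z = 1.645.
VaR = 1.645 × 2.106% = 3.464%; on $200,000,000 that is $6,928,000.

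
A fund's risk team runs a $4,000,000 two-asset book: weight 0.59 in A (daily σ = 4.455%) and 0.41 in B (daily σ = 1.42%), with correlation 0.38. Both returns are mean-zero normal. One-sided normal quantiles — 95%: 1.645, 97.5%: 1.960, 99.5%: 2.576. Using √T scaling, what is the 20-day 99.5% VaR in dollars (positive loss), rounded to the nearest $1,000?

σ_p = √(0.59²·4.455² + 0.41²·1.42² + 2·0.38·0.59·0.41·4.455·1.42) = 2.900%.
σ_{20d} = 2.900% × √20 = 12.969%.
VaR = 2.576 × 12.969% = 33.408%; on $4,000,000 that is $1,336,320.

$1,336,000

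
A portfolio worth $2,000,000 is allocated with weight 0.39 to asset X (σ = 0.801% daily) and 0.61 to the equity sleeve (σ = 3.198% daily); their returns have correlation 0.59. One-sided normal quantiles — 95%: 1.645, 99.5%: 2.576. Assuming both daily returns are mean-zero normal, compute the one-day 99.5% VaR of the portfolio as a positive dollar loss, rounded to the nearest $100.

$110,800

σ_p² = 0.39²·0.801² + 0.61²·3.198² + 2·0.59·0.39·0.61·0.801·3.198 = 4.6222 (%²).
σ_p = √4.6222 = 2.150%.
VaR = 2.576 × 2.150% = 5.538%; on $2,000,000 that is $110,760.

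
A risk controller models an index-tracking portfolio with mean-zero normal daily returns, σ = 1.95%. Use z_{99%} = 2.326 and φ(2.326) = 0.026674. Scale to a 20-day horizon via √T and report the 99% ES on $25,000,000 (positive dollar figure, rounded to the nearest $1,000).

$5,815,000

σ_{20d} = 1.95% × √20 = 8.721%.
ES multiplier = φ(z)/(1−α) = 0.026674/0.01 = 2.667.
ES = 8.721% × 2.667 = 23.259%; on $25,000,000: $5,814,750.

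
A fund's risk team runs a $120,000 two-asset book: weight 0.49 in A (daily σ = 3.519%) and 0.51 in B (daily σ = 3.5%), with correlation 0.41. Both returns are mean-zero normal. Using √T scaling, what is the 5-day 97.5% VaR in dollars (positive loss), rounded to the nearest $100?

$15,500

σ_p = √(0.49²·3.519² + 0.51²·3.5² + 2·0.41·0.49·0.51·3.519·3.5) = 2.947%.
σ_{5d} = 2.947% × √5 = 6.590%.
z(97.5%) = 1.960.
VaR = 1.960 × 6.590% = 12.916%; on $120,000 that is $15,499.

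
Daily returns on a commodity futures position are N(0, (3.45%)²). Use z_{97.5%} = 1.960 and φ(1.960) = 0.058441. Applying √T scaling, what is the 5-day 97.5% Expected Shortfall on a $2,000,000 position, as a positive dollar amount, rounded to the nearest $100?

σ_{5d} = 3.45% × √5 = 7.714%.
ES multiplier = φ(z)/(1−α) = 0.058441/0.025 = 2.338.
ES = 7.714% × 2.338 = 18.035%; on $2,000,000: $360,700.

$360,700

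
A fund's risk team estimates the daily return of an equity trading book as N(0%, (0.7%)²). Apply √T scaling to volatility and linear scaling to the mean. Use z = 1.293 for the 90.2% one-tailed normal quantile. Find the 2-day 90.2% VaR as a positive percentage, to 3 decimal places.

σ_{2d} = 0.7% × √2 = 0.990%.
VaR = 1.293 × 0.990% = 1.280%.

1.280%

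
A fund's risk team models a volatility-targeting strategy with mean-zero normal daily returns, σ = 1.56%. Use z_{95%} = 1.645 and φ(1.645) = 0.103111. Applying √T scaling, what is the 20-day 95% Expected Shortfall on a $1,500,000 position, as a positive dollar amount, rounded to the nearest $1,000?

σ_{20d} = 1.56% × √20 = 6.977%.
ES multiplier = φ(z)/(1−α) = 0.103111/0.05 = 2.062.
ES = 6.977% × 2.062 = 14.387%; on $1,500,000: $215,805.

$216,000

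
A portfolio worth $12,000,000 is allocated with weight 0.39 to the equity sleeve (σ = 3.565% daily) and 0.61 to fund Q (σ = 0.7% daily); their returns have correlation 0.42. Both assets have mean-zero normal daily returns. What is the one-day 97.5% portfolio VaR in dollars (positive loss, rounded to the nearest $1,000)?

σ_p² = 0.39²·3.565² + 0.61²·0.7² + 2·0.42·0.39·0.61·3.565·0.7 = 2.6141 (%²).
σ_p = √2.6141 = 1.617%.
At 97.5%, z = 1.960.
VaR = 1.960 × 1.617% = 3.169%; on $12,000,000 that is $380,280.

$380,000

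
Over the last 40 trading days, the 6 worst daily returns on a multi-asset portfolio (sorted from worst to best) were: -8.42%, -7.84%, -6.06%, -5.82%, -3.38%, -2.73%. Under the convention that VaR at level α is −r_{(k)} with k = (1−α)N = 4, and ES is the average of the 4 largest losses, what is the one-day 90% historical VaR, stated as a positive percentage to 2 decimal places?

k = 4; the 4th lowest return is -5.82%, so VaR = 5.82%.

5.82%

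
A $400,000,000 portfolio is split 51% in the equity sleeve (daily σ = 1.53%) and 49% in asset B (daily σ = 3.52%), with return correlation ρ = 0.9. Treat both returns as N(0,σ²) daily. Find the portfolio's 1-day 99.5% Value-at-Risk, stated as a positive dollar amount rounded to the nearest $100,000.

σ_p² = 0.51²·1.53² + 0.49²·3.52² + 2·0.9·0.51·0.49·1.53·3.52 = 6.0064 (%²).
σ_p = √6.0064 = 2.451%.
At 99.5%, z = 2.576.
VaR = 2.576 × 2.451% = 6.314%; on $400,000,000 that is $25,256,000.

$25,300,000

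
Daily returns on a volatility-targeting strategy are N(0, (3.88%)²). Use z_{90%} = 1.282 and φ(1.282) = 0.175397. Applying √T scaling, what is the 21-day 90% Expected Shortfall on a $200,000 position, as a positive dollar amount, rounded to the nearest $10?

$62,370

σ_{21d} = 3.88% × √21 = 17.780%.
ES multiplier = φ(z)/(1−α) = 0.175397/0.1 = 1.754.
ES = 17.780% × 1.754 = 31.186%; on $200,000: $62,372.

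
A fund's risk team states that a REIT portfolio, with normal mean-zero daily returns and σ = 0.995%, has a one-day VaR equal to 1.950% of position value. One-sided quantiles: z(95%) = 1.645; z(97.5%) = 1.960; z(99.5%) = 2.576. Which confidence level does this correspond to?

Implied z = VaR/σ = 1.950 / 0.995 = 1.960.
This matches z(97.5%) = 1.960.

97.5%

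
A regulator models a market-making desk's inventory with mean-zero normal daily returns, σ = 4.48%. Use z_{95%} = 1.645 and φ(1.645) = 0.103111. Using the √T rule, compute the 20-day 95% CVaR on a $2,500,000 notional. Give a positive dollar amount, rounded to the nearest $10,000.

$1,030,000

σ_{20d} = 4.48% × √20 = 20.035%.
ES multiplier = φ(z)/(1−α) = 0.103111/0.05 = 2.062.
ES = 20.035% × 2.062 = 41.312%; on $2,500,000: $1,032,800.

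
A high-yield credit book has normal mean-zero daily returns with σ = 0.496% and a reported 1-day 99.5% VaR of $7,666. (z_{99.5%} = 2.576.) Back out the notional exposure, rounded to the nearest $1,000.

VaR as a fraction of value: z·σ = 2.576 × 0.496% = 1.2777%.
Position = $7,666 / 0.012777 = $599,986.

$600,000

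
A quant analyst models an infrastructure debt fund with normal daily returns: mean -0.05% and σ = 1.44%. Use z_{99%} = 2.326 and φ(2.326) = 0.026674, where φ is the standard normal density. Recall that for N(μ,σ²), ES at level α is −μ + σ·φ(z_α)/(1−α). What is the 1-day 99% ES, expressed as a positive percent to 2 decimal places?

Tail multiplier: φ(z)/(1−α) = 0.026674 / 0.01 = 2.667.
ES = −(-0.05%) + 1.44% × 2.667 = 3.890%.

3.89%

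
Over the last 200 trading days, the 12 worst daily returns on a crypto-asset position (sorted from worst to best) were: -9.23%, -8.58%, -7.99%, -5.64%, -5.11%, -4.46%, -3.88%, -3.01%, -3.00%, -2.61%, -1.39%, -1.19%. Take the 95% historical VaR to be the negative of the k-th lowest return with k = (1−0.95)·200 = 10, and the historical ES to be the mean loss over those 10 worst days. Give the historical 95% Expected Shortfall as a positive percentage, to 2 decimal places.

The 10 worst returns sum to -53.51%.
ES = −(-53.51%) / 10 = 5.351% ≈ 5.35%.

5.35%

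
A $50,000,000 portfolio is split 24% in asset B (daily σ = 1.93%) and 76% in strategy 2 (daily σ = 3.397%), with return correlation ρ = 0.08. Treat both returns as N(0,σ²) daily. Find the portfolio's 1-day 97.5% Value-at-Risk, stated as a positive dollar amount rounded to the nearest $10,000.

σ_p² = 0.24²·1.93² + 0.76²·3.397² + 2·0.08·0.24·0.76·1.93·3.397 = 7.0712 (%²).
σ_p = √7.0712 = 2.659%.
At 97.5%, z = 1.960.
VaR = 1.960 × 2.659% = 5.212%; on $50,000,000 that is $2,606,000.

$2,610,000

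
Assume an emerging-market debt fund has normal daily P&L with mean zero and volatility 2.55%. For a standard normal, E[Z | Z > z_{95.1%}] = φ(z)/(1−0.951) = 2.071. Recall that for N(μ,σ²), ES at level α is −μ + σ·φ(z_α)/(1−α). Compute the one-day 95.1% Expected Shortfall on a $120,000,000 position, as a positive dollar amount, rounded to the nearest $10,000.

ES = 2.55% × 2.071 = 5.281%.
On $120,000,000: 0.05281 × $120,000,000 = $6,337,200.

$6,340,000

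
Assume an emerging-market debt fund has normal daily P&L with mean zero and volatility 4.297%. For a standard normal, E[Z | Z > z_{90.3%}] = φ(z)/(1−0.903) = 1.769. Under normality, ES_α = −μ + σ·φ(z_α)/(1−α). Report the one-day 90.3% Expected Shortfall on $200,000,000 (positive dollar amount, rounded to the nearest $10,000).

ES = 4.297% × 1.769 = 7.601%.
On $200,000,000: 0.07601 × $200,000,000 = $15,202,000.

$15,200,000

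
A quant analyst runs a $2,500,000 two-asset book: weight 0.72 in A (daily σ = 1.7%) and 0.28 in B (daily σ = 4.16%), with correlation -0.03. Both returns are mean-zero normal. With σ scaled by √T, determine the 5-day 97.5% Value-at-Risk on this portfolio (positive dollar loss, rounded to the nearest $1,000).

$182,000

σ_p = √(0.72²·1.7² + 0.28²·4.16² + 2·-0.03·0.72·0.28·1.7·4.16) = 1.664%.
σ_{5d} = 1.664% × √5 = 3.721%.
z(97.5%) = 1.960.
VaR = 1.960 × 3.721% = 7.293%; on $2,500,000 that is $182,325.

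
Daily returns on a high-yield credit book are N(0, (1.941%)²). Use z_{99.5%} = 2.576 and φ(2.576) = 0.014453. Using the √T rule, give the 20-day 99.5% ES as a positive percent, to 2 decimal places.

σ_{20d} = 1.941% × √20 = 8.680%.
ES multiplier = φ(z)/(1−α) = 0.014453/0.005 = 2.891.
ES = 8.680% × 2.891 = 25.094%.

25.09%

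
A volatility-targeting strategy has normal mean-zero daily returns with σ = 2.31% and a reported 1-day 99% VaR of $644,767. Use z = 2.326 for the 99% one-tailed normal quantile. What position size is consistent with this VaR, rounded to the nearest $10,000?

$12,000,000

VaR as a fraction of value: z·σ = 2.326 × 2.31% = 5.37306%.
Position = $644,767 / 0.0537306 = $11,999,996.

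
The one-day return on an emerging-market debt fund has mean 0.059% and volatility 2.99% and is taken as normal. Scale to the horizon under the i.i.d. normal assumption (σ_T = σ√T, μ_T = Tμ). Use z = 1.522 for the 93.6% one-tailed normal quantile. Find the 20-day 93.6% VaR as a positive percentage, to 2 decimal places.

σ_{20d} = 2.99% × √20 = 13.372%; μ_{20d} = 20 × 0.059% = 1.180%.
VaR = −(1.180%) + 1.522 × 13.372% = 19.172%.

19.17%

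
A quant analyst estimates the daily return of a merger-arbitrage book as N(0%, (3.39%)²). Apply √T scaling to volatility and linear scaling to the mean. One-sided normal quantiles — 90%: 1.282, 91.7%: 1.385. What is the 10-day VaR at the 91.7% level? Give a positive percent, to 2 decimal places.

σ_{10d} = 3.39% × √10 = 10.720%.
VaR = 1.385 × 10.720% = 14.847%.

14.85%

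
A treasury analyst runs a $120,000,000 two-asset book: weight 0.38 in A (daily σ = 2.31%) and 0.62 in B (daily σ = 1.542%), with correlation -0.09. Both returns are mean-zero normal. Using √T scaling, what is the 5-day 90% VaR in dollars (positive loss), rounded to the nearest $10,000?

$4,260,000

σ_p = √(0.38²·2.31² + 0.62²·1.542² + 2·-0.09·0.38·0.62·2.31·1.542) = 1.238%.
σ_{5d} = 1.238% × √5 = 2.768%.
z(90%) = 1.282.
VaR = 1.282 × 2.768% = 3.549%; on $120,000,000 that is $4,258,800.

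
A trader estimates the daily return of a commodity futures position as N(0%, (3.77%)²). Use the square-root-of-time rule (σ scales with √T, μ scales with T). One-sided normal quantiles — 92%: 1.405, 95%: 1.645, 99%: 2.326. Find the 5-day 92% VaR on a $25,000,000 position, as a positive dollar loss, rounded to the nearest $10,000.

σ_{5d} = 3.77% × √5 = 8.430%.
VaR = 1.405 × 8.430% = 11.844%.
On $25,000,000: 0.11844 × $25,000,000 = $2,961,000.

$2,960,000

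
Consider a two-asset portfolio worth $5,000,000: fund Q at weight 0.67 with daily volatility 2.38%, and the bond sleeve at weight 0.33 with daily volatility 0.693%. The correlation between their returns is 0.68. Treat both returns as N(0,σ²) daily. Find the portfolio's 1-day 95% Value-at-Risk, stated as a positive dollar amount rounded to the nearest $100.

σ_p² = 0.67²·2.38² + 0.33²·0.693² + 2·0.68·0.67·0.33·2.38·0.693 = 3.0910 (%²).
σ_p = √3.0910 = 1.758%.
At 95%, z = 1.645.
VaR = 1.645 × 1.758% = 2.892%; on $5,000,000 that is $144,600.

$144,600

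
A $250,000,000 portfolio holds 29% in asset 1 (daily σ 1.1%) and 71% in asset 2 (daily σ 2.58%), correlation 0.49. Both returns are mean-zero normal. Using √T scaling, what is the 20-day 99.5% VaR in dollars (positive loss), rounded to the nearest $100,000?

$57,800,000

σ_p = √(0.29²·1.1² + 0.71²·2.58² + 2·0.49·0.29·0.71·1.1·2.58) = 2.007%.
σ_{20d} = 2.007% × √20 = 8.976%.
z(99.5%) = 2.576.
VaR = 2.576 × 8.976% = 23.122%; on $250,000,000 that is $57,805,000.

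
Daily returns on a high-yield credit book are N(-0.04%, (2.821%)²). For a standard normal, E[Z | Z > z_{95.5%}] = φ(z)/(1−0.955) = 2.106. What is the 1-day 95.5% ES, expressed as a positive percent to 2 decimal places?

5.98%

ES = −(-0.04%) + 2.821% × 2.106 = 5.981%.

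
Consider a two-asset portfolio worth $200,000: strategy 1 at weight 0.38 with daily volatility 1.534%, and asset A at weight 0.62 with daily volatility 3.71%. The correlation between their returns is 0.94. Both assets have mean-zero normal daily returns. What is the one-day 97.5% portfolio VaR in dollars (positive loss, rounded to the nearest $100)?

σ_p² = 0.38²·1.534² + 0.62²·3.71² + 2·0.94·0.38·0.62·1.534·3.71 = 8.1515 (%²).
σ_p = √8.1515 = 2.855%.
At 97.5%, z = 1.960.
VaR = 1.960 × 2.855% = 5.596%; on $200,000 that is $11,192.

$11,200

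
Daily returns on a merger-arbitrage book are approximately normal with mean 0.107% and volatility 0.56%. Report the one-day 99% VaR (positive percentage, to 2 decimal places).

At 99% one-sided, z = 2.326.
VaR = −μ + z·σ = −(0.107%) + 2.326 × 0.56% = 1.196%.

1.20%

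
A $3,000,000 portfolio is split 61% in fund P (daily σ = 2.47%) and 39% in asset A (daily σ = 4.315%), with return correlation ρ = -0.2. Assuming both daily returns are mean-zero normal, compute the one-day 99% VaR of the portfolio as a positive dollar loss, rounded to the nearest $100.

σ_p² = 0.61²·2.47² + 0.39²·4.315² + 2·-0.2·0.61·0.39·2.47·4.315 = 4.0879 (%²).
σ_p = √4.0879 = 2.022%.
At 99%, z = 2.326.
VaR = 2.326 × 2.022% = 4.703%; on $3,000,000 that is $141,090.

$141,100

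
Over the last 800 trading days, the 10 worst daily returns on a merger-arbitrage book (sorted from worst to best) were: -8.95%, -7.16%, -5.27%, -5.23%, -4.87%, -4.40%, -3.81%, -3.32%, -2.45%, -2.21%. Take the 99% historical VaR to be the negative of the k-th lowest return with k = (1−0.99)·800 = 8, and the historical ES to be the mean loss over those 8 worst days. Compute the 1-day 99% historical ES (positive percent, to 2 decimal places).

5.38%

The 8 worst returns sum to -43.01%.
ES = −(-43.01%) / 8 = 5.37625% ≈ 5.38%.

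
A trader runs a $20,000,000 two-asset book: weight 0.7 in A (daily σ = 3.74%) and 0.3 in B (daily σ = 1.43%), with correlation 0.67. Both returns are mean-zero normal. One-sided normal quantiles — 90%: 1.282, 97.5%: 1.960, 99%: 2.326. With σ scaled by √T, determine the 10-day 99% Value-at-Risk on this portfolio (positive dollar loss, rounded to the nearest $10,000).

σ_p = √(0.7²·3.74² + 0.3²·1.43² + 2·0.67·0.7·0.3·3.74·1.43) = 2.923%.
σ_{10d} = 2.923% × √10 = 9.243%.
VaR = 2.326 × 9.243% = 21.499%; on $20,000,000 that is $4,299,800.

$4,300,000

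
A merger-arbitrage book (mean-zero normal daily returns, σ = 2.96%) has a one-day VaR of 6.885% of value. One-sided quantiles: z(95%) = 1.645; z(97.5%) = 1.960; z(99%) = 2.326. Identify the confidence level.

99%

Implied z = VaR/σ = 6.885 / 2.96 = 2.326.
This matches z(99%) = 2.326.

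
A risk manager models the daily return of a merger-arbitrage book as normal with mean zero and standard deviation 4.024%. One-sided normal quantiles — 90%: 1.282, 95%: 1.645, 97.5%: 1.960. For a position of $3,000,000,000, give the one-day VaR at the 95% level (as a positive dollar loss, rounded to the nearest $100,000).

VaR = z·σ = 1.645 × 4.024% = 6.619%.
On $3,000,000,000: 0.06619 × $3,000,000,000 = $198,570,000.

$198,600,000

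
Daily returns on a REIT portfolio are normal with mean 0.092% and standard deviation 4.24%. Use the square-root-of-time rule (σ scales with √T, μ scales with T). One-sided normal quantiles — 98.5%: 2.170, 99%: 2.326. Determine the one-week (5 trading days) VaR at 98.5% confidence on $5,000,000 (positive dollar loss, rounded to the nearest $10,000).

σ_{5d} = 4.24% × √5 = 9.481%; μ_{5d} = 5 × 0.092% = 0.460%.
VaR = −(0.460%) + 2.170 × 9.481% = 20.114%.
On $5,000,000: 0.20114 × $5,000,000 = $1,005,700.

$1,010,000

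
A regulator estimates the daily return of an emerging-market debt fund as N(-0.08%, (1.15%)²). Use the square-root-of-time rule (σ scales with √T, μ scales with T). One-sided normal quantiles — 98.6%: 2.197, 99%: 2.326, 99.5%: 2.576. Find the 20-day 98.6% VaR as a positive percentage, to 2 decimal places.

σ_{20d} = 1.15% × √20 = 5.143%; μ_{20d} = 20 × -0.08% = -1.600%.
VaR = −(-1.600%) + 2.197 × 5.143% = 12.899%.

12.90%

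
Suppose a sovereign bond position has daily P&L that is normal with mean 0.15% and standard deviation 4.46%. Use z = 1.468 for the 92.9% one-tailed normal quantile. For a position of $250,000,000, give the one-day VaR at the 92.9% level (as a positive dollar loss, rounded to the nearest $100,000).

$16,000,000

VaR = −μ + z·σ = −(0.15%) + 1.468 × 4.46% = 6.397%.
On $250,000,000: 0.06397 × $250,000,000 = $15,992,500.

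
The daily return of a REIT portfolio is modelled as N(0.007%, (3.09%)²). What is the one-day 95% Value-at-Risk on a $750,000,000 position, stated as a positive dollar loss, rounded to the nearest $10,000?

At 95% one-sided, z = 1.645.
VaR = −μ + z·σ = −(0.007%) + 1.645 × 3.09% = 5.076%.
On $750,000,000: 0.05076 × $750,000,000 = $38,070,000.

$38,070,000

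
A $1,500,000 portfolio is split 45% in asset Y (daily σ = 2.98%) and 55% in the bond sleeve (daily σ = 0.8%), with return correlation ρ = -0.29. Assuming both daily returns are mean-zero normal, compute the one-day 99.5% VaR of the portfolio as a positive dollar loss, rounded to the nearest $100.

σ_p² = 0.45²·2.98² + 0.55²·0.8² + 2·-0.29·0.45·0.55·2.98·0.8 = 1.6497 (%²).
σ_p = √1.6497 = 1.284%.
At 99.5%, z = 2.576.
VaR = 2.576 × 1.284% = 3.308%; on $1,500,000 that is $49,620.

$49,600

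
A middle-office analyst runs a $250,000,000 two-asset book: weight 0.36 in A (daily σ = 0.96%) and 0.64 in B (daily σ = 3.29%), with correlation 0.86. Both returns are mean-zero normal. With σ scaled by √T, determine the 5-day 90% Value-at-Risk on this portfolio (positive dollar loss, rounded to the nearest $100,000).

σ_p = √(0.36²·0.96² + 0.64²·3.29² + 2·0.86·0.36·0.64·0.96·3.29) = 2.409%.
σ_{5d} = 2.409% × √5 = 5.387%.
z(90%) = 1.282.
VaR = 1.282 × 5.387% = 6.906%; on $250,000,000 that is $17,265,000.

$17,300,000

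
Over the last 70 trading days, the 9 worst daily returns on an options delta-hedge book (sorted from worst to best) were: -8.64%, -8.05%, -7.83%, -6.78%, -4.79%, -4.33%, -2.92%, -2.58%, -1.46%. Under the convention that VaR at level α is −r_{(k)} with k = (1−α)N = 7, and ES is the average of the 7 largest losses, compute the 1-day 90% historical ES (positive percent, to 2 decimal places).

6.19%

The 7 worst returns sum to -43.34%.
ES = −(-43.34%) / 7 = 6.1914…% ≈ 6.19%.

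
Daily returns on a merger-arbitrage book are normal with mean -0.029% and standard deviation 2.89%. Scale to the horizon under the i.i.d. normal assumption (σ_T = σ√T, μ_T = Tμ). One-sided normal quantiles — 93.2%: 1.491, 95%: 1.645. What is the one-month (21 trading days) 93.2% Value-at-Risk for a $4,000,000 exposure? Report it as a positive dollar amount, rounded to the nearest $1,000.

$814,000

σ_{21d} = 2.89% × √21 = 13.244%; μ_{21d} = 21 × -0.029% = -0.609%.
VaR = −(-0.609%) + 1.491 × 13.244% = 20.356%.
On $4,000,000: 0.20356 × $4,000,000 = $814,240.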